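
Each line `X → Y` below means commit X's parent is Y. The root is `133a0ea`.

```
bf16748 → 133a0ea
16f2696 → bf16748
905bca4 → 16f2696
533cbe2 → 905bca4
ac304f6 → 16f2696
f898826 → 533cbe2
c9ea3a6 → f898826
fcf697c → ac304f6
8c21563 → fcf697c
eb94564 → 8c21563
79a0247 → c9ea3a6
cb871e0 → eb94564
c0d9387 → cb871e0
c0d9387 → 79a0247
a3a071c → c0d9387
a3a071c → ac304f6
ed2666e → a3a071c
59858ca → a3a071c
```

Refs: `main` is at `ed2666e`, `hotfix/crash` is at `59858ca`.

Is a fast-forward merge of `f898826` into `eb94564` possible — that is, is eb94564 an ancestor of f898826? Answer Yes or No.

A fast-forward from eb94564 to f898826 is possible iff eb94564 is an ancestor of f898826.
Ancestors of f898826: {133a0ea, 16f2696, 533cbe2, 905bca4, bf16748, f898826}.
eb94564 is not among them, so fast-forward is not possible.

No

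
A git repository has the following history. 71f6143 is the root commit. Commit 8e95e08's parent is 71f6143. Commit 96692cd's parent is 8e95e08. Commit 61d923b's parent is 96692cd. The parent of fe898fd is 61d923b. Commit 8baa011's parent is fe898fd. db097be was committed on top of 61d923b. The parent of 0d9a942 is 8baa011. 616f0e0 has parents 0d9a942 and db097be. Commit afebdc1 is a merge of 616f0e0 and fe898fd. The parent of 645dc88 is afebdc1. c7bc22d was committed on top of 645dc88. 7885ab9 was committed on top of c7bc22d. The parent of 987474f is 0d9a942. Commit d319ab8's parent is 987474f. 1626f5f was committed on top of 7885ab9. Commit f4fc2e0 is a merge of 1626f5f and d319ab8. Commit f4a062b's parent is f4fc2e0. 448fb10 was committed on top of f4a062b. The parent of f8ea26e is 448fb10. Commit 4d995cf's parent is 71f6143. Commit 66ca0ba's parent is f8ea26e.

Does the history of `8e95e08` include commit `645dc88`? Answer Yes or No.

Ancestors of 8e95e08: {71f6143, 8e95e08}.
645dc88 is not in that set, so it is not an ancestor of 8e95e08.

No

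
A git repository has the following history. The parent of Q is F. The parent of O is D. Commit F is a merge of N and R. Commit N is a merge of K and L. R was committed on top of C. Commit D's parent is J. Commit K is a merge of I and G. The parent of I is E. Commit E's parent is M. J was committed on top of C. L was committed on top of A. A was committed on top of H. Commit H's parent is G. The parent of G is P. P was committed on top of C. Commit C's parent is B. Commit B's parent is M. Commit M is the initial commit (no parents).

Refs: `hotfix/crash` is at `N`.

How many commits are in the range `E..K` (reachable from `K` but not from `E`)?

6

Reachable from K: {B, C, E, G, I, K, M, P}.
Reachable from E: {E, M}.
In K's history but not E's: {B, C, G, I, K, P} — 6 commits.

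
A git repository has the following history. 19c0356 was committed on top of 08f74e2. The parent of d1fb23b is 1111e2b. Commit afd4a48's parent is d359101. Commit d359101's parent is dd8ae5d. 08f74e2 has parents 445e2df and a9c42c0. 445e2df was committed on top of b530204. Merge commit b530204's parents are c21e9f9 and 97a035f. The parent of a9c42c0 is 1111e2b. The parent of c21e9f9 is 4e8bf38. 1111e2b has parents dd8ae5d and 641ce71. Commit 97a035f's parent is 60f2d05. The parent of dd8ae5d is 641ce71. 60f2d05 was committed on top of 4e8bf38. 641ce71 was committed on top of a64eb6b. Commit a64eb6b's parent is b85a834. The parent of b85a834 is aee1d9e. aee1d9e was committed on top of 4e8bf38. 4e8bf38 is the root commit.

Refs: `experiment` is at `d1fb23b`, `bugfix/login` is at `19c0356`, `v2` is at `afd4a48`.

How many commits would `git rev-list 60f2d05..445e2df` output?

Reachable from 445e2df: {445e2df, 4e8bf38, 60f2d05, 97a035f, b530204, c21e9f9}.
Reachable from 60f2d05: {4e8bf38, 60f2d05}.
In 445e2df's history but not 60f2d05's: {445e2df, 97a035f, b530204, c21e9f9} — 4 commits.

4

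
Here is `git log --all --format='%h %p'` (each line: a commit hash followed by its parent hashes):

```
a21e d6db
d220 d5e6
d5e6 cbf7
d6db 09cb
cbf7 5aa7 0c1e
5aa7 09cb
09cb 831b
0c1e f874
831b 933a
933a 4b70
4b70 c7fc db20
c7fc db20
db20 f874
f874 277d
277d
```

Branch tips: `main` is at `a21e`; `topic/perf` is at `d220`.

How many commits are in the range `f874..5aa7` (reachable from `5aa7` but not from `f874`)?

Reachable from 5aa7: {09cb, 277d, 4b70, 5aa7, 831b, 933a, c7fc, db20, f874}.
Reachable from f874: {277d, f874}.
In 5aa7's history but not f874's: {09cb, 4b70, 5aa7, 831b, 933a, c7fc, db20} — 7 commits.

7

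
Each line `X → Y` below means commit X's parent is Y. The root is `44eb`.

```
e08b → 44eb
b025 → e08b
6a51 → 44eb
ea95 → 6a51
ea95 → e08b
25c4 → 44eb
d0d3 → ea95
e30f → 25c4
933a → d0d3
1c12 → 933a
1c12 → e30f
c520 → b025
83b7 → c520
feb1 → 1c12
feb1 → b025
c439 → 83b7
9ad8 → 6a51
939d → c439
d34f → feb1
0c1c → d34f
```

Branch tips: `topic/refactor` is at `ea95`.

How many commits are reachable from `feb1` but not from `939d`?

Reachable from feb1: {1c12, 25c4, 44eb, 6a51, 933a, b025, d0d3, e08b, e30f, ea95, feb1}.
Reachable from 939d: {44eb, 83b7, 939d, b025, c439, c520, e08b}.
In feb1's history but not 939d's: {1c12, 25c4, 6a51, 933a, d0d3, e30f, ea95, feb1} — 8 commits.

8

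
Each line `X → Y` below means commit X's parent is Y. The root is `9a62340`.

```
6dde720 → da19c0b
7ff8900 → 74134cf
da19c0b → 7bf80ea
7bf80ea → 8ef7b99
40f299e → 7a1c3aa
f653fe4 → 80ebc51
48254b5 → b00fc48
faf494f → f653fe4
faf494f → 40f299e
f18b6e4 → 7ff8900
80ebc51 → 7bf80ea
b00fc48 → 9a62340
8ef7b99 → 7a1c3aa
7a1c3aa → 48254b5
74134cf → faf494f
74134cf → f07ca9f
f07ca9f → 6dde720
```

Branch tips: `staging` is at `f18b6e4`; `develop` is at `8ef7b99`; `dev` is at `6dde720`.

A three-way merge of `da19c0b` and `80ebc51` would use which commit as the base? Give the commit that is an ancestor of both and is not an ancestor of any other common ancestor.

Ancestors of da19c0b: {48254b5, 7a1c3aa, 7bf80ea, 8ef7b99, 9a62340, b00fc48, da19c0b}.
Ancestors of 80ebc51: {48254b5, 7a1c3aa, 7bf80ea, 80ebc51, 8ef7b99, 9a62340, b00fc48}.
Common ancestors: {48254b5, 7a1c3aa, 7bf80ea, 8ef7b99, 9a62340, b00fc48}.
Among these, 7bf80ea is not an ancestor of any other common ancestor — it is the merge base.

7bf80ea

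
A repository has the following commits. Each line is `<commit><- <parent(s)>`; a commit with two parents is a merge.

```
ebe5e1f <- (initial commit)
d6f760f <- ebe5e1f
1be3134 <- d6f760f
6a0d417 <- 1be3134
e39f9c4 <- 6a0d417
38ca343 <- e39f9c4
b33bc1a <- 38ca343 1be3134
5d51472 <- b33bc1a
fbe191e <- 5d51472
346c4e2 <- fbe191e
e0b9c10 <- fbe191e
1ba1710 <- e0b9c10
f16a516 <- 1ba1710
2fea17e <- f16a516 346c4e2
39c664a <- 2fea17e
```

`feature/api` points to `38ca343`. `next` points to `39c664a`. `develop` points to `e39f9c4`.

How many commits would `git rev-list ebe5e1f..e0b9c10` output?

Reachable from e0b9c10: {1be3134, 38ca343, 5d51472, 6a0d417, b33bc1a, d6f760f, e0b9c10, e39f9c4, ebe5e1f, fbe191e}.
Reachable from ebe5e1f: {ebe5e1f}.
In e0b9c10's history but not ebe5e1f's: {1be3134, 38ca343, 5d51472, 6a0d417, b33bc1a, d6f760f, e0b9c10, e39f9c4, fbe191e} — 9 commits.

9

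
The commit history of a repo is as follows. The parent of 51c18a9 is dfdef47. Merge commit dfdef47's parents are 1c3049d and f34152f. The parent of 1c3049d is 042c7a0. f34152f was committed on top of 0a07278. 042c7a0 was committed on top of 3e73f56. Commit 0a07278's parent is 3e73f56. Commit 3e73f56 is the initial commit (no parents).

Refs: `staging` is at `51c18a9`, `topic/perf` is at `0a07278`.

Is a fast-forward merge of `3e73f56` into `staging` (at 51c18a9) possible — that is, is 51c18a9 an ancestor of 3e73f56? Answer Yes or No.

No

A fast-forward from 51c18a9 to 3e73f56 is possible iff 51c18a9 is an ancestor of 3e73f56.
Ancestors of 3e73f56: {3e73f56}.
51c18a9 is not among them, so fast-forward is not possible.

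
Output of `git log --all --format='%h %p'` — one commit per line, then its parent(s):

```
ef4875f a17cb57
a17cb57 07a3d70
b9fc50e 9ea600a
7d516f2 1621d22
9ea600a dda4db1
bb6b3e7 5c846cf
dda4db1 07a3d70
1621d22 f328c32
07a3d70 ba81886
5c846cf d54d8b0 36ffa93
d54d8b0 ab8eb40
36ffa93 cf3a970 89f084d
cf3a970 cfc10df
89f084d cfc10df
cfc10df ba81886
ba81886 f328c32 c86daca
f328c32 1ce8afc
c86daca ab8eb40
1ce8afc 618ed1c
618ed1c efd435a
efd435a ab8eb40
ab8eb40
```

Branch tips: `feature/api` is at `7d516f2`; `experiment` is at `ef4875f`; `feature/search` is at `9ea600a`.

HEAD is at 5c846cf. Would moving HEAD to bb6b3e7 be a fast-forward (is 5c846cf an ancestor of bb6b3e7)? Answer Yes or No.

A fast-forward from 5c846cf to bb6b3e7 is possible iff 5c846cf is an ancestor of bb6b3e7.
Ancestors of bb6b3e7: {1ce8afc, 36ffa93, 5c846cf, 618ed1c, 89f084d, ab8eb40, ba81886, bb6b3e7, c86daca, cf3a970, cfc10df, d54d8b0, efd435a, f328c32}.
5c846cf is among them, so fast-forward is possible.

Yes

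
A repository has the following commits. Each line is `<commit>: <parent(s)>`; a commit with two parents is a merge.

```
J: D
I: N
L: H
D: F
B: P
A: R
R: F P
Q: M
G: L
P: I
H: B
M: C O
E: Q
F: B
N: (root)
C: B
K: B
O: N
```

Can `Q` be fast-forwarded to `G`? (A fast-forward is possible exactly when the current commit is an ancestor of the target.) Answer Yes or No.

A fast-forward from Q to G is possible iff Q is an ancestor of G.
Ancestors of G: {B, G, H, I, L, N, P}.
Q is not among them, so fast-forward is not possible.

No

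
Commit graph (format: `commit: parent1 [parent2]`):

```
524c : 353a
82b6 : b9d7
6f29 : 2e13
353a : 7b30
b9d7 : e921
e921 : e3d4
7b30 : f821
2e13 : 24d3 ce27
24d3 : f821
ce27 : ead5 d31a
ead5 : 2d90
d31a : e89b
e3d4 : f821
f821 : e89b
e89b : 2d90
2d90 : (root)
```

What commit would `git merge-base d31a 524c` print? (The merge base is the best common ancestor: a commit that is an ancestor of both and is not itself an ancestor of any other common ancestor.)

Ancestors of d31a: {2d90, d31a, e89b}.
Ancestors of 524c: {2d90, 353a, 524c, 7b30, e89b, f821}.
Common ancestors: {2d90, e89b}.
Among these, e89b is not an ancestor of any other common ancestor — it is the merge base.

e89b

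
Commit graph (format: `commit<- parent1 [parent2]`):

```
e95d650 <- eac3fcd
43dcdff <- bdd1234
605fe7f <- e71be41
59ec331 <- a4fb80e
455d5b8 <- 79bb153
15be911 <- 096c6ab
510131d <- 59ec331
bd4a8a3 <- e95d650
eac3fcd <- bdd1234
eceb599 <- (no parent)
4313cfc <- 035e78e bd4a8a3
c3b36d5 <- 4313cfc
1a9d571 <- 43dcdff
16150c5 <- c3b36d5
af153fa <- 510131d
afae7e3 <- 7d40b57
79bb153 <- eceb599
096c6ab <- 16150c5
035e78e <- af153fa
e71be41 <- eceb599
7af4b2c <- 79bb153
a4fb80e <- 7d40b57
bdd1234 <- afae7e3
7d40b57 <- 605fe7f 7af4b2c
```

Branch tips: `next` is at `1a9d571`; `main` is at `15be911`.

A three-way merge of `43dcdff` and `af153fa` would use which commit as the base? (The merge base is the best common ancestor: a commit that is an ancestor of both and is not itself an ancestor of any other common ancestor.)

Ancestors of 43dcdff: {43dcdff, 605fe7f, 79bb153, 7af4b2c, 7d40b57, afae7e3, bdd1234, e71be41, eceb599}.
Ancestors of af153fa: {510131d, 59ec331, 605fe7f, 79bb153, 7af4b2c, 7d40b57, a4fb80e, af153fa, e71be41, eceb599}.
Common ancestors: {605fe7f, 79bb153, 7af4b2c, 7d40b57, e71be41, eceb599}.
Among these, 7d40b57 is not an ancestor of any other common ancestor — it is the merge base.

7d40b57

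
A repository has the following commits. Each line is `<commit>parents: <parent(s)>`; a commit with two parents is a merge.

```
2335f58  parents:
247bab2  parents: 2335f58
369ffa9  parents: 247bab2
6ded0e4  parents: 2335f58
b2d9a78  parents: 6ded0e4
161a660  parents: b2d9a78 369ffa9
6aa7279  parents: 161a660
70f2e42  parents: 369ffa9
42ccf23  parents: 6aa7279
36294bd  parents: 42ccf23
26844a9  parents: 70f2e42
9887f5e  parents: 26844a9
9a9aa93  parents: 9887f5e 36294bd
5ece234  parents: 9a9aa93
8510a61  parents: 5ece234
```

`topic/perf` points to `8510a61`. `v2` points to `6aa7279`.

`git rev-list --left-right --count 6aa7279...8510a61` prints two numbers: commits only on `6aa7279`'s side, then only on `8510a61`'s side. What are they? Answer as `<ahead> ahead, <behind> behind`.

0 ahead, 8 behind

Reachable from 6aa7279: {161a660, 2335f58, 247bab2, 369ffa9, 6aa7279, 6ded0e4, b2d9a78}.
Reachable from 8510a61: {161a660, 2335f58, 247bab2, 26844a9, 36294bd, 369ffa9, 42ccf23, 5ece234, 6aa7279, 6ded0e4, 70f2e42, 8510a61, 9887f5e, 9a9aa93, b2d9a78}.
Only in 6aa7279's history (ahead): {} — 0.
Only in 8510a61's history (behind): {26844a9, 36294bd, 42ccf23, 5ece234, 70f2e42, 8510a61, 9887f5e, 9a9aa93} — 8.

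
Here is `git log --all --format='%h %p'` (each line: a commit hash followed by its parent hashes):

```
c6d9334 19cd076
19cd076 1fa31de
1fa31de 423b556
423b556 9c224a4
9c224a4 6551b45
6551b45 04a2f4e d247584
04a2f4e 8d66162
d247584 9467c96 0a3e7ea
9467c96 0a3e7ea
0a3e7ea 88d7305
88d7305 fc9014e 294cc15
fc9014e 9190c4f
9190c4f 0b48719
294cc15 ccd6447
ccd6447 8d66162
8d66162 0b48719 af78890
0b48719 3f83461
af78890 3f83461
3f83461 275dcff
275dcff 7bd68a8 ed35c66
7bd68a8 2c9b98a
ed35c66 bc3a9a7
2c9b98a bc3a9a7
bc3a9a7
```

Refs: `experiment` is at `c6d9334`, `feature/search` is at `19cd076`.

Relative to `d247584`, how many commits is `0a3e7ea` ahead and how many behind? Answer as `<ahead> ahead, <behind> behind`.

Reachable from 0a3e7ea: {0a3e7ea, 0b48719, 275dcff, 294cc15, 2c9b98a, 3f83461, 7bd68a8, 88d7305, 8d66162, 9190c4f, af78890, bc3a9a7, ccd6447, ed35c66, fc9014e}.
Reachable from d247584: {0a3e7ea, 0b48719, 275dcff, 294cc15, 2c9b98a, 3f83461, 7bd68a8, 88d7305, 8d66162, 9190c4f, 9467c96, af78890, bc3a9a7, ccd6447, d247584, ed35c66, fc9014e}.
Only in 0a3e7ea's history (ahead): {} — 0.
Only in d247584's history (behind): {9467c96, d247584} — 2.

0 ahead, 2 behind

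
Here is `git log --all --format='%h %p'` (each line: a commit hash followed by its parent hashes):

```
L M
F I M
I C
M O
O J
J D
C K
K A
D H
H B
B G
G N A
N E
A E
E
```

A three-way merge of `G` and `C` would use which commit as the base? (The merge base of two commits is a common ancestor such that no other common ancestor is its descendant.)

A

Ancestors of G: {A, E, G, N}.
Ancestors of C: {A, C, E, K}.
Common ancestors: {A, E}.
Among these, A is not an ancestor of any other common ancestor — it is the merge base.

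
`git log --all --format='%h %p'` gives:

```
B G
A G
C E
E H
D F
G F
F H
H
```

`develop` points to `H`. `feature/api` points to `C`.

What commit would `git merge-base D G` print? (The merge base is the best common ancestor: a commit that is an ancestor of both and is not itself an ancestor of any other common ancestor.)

F

Ancestors of D: {D, F, H}.
Ancestors of G: {F, G, H}.
Common ancestors: {F, H}.
Among these, F is not an ancestor of any other common ancestor — it is the merge base.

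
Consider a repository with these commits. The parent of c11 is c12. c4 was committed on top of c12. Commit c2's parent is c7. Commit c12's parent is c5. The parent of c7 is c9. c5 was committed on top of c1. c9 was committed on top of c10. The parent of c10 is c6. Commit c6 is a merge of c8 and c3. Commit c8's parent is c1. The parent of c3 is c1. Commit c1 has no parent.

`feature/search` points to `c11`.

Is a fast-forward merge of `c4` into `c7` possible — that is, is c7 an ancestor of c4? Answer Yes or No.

A fast-forward from c7 to c4 is possible iff c7 is an ancestor of c4.
Ancestors of c4: {c1, c12, c4, c5}.
c7 is not among them, so fast-forward is not possible.

No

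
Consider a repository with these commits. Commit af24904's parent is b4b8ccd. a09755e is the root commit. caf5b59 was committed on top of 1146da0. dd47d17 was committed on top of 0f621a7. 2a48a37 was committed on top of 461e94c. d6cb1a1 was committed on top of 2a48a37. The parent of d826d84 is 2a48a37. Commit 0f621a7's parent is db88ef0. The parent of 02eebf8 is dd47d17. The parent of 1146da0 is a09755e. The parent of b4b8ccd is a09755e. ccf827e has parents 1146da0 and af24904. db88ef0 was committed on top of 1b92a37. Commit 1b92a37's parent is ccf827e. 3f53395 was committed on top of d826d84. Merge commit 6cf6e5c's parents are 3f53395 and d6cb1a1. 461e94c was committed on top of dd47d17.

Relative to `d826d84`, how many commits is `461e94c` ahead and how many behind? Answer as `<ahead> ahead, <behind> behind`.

Reachable from 461e94c: {0f621a7, 1146da0, 1b92a37, 461e94c, a09755e, af24904, b4b8ccd, ccf827e, db88ef0, dd47d17}.
Reachable from d826d84: {0f621a7, 1146da0, 1b92a37, 2a48a37, 461e94c, a09755e, af24904, b4b8ccd, ccf827e, d826d84, db88ef0, dd47d17}.
Only in 461e94c's history (ahead): {} — 0.
Only in d826d84's history (behind): {2a48a37, d826d84} — 2.

0 ahead, 2 behind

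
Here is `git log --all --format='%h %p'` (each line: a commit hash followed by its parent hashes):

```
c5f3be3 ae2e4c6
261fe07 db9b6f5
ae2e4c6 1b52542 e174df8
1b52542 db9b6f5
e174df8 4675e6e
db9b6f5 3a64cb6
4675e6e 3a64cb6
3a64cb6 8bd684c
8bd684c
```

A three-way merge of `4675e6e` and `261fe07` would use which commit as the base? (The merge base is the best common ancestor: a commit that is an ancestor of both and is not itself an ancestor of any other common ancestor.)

3a64cb6

Ancestors of 4675e6e: {3a64cb6, 4675e6e, 8bd684c}.
Ancestors of 261fe07: {261fe07, 3a64cb6, 8bd684c, db9b6f5}.
Common ancestors: {3a64cb6, 8bd684c}.
Among these, 3a64cb6 is not an ancestor of any other common ancestor — it is the merge base.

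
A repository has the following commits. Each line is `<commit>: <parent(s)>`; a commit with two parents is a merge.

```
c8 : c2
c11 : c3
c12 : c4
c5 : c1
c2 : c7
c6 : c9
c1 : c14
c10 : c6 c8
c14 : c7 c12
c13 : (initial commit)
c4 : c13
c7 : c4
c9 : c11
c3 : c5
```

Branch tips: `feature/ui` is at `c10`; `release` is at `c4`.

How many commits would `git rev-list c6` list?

11

Walking parent pointers from c6: reachable set = {c1, c11, c12, c13, c14, c3, c4, c5, c6, c7, c9}.
That is 11 commits.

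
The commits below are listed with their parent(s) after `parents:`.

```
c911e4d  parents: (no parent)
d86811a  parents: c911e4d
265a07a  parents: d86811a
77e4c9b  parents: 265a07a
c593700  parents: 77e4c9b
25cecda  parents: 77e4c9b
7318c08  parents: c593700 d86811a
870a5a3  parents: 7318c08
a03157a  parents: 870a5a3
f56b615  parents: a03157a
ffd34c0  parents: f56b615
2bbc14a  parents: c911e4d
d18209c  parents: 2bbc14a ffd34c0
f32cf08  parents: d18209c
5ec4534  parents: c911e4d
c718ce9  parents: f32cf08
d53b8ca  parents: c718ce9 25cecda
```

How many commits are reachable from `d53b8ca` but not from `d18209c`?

Reachable from d53b8ca: {25cecda, 265a07a, 2bbc14a, 7318c08, 77e4c9b, 870a5a3, a03157a, c593700, c718ce9, c911e4d, d18209c, d53b8ca, d86811a, f32cf08, f56b615, ffd34c0}.
Reachable from d18209c: {265a07a, 2bbc14a, 7318c08, 77e4c9b, 870a5a3, a03157a, c593700, c911e4d, d18209c, d86811a, f56b615, ffd34c0}.
In d53b8ca's history but not d18209c's: {25cecda, c718ce9, d53b8ca, f32cf08} — 4 commits.

4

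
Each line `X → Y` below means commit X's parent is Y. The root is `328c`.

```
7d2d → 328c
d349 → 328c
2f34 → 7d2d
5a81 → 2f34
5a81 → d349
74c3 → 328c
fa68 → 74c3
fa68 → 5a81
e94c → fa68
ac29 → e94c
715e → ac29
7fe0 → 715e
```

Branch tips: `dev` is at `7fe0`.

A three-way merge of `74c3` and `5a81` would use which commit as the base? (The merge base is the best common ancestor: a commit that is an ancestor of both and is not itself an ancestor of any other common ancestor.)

Ancestors of 74c3: {328c, 74c3}.
Ancestors of 5a81: {2f34, 328c, 5a81, 7d2d, d349}.
Common ancestors: {328c}.
The only common ancestor is 328c, so it is the merge base.

328c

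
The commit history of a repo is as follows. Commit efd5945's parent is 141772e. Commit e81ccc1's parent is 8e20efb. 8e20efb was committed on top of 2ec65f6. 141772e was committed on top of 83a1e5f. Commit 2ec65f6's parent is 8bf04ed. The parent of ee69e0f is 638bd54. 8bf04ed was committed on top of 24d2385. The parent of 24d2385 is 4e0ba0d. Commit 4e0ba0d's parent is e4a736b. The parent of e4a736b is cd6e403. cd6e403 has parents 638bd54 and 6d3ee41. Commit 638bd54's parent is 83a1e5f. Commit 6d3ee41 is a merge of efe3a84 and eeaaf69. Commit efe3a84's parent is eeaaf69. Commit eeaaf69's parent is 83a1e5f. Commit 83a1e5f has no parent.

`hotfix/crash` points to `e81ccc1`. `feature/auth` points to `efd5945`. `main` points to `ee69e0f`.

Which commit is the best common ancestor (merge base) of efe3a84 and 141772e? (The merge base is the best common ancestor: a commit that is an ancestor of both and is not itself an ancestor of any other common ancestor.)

83a1e5f

Ancestors of efe3a84: {83a1e5f, eeaaf69, efe3a84}.
Ancestors of 141772e: {141772e, 83a1e5f}.
Common ancestors: {83a1e5f}.
The only common ancestor is 83a1e5f, so it is the merge base.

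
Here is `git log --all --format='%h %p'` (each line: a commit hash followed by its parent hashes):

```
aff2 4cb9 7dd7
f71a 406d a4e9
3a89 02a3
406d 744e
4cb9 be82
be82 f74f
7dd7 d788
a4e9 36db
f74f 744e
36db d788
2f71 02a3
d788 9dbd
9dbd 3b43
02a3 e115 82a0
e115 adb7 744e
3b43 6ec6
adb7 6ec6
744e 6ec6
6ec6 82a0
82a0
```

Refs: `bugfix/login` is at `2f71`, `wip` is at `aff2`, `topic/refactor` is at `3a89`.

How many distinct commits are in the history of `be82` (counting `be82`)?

5

Walking parent pointers from be82: reachable set = {6ec6, 744e, 82a0, be82, f74f}.
That is 5 commits.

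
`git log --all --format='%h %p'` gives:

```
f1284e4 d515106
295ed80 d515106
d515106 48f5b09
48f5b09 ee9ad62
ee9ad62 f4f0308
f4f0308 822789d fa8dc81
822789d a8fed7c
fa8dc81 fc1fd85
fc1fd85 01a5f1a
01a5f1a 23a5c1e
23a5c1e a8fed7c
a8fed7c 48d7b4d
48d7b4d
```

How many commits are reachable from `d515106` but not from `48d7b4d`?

10

Reachable from d515106: {01a5f1a, 23a5c1e, 48d7b4d, 48f5b09, 822789d, a8fed7c, d515106, ee9ad62, f4f0308, fa8dc81, fc1fd85}.
Reachable from 48d7b4d: {48d7b4d}.
In d515106's history but not 48d7b4d's: {01a5f1a, 23a5c1e, 48f5b09, 822789d, a8fed7c, d515106, ee9ad62, f4f0308, fa8dc81, fc1fd85} — 10 commits.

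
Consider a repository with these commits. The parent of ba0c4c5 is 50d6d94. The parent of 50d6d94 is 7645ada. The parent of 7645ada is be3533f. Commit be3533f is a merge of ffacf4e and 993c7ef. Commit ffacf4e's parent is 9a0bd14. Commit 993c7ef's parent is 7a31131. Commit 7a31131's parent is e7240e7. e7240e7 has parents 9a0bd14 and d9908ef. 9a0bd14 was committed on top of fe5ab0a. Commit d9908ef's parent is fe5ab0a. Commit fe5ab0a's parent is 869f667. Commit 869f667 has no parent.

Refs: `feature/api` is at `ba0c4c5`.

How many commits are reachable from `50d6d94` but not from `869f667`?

Reachable from 50d6d94: {50d6d94, 7645ada, 7a31131, 869f667, 993c7ef, 9a0bd14, be3533f, d9908ef, e7240e7, fe5ab0a, ffacf4e}.
Reachable from 869f667: {869f667}.
In 50d6d94's history but not 869f667's: {50d6d94, 7645ada, 7a31131, 993c7ef, 9a0bd14, be3533f, d9908ef, e7240e7, fe5ab0a, ffacf4e} — 10 commits.

10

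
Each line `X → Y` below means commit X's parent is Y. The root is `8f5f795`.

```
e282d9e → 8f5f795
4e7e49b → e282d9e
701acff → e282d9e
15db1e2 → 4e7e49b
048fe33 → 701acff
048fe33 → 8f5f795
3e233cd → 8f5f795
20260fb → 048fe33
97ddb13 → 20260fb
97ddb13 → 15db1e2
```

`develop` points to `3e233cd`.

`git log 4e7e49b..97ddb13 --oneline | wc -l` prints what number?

Reachable from 97ddb13: {048fe33, 15db1e2, 20260fb, 4e7e49b, 701acff, 8f5f795, 97ddb13, e282d9e}.
Reachable from 4e7e49b: {4e7e49b, 8f5f795, e282d9e}.
In 97ddb13's history but not 4e7e49b's: {048fe33, 15db1e2, 20260fb, 701acff, 97ddb13} — 5 commits.

5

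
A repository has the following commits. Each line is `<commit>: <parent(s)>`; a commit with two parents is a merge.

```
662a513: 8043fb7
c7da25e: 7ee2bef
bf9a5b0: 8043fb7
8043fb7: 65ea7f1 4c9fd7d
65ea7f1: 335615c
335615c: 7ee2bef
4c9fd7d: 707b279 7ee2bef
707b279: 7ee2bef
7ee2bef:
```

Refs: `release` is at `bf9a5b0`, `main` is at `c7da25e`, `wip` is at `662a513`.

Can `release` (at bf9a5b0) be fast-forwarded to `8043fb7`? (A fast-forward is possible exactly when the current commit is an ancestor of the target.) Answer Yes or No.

A fast-forward from bf9a5b0 to 8043fb7 is possible iff bf9a5b0 is an ancestor of 8043fb7.
Ancestors of 8043fb7: {335615c, 4c9fd7d, 65ea7f1, 707b279, 7ee2bef, 8043fb7}.
bf9a5b0 is not among them, so fast-forward is not possible.

No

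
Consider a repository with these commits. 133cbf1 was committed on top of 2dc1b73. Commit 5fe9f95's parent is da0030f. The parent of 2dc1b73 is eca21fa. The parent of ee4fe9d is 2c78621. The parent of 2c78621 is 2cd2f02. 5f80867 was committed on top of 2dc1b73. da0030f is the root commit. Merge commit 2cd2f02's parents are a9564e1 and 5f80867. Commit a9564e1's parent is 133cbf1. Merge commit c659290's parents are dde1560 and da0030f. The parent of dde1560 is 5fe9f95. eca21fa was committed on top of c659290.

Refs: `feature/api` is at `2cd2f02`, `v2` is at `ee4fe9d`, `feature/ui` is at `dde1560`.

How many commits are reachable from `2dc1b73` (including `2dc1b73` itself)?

6

Walking parent pointers from 2dc1b73: reachable set = {2dc1b73, 5fe9f95, c659290, da0030f, dde1560, eca21fa}.
That is 6 commits.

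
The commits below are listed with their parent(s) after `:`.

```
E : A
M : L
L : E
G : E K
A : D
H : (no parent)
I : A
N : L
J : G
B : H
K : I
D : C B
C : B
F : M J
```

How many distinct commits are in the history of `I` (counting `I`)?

Walking parent pointers from I: reachable set = {A, B, C, D, H, I}.
That is 6 commits.

6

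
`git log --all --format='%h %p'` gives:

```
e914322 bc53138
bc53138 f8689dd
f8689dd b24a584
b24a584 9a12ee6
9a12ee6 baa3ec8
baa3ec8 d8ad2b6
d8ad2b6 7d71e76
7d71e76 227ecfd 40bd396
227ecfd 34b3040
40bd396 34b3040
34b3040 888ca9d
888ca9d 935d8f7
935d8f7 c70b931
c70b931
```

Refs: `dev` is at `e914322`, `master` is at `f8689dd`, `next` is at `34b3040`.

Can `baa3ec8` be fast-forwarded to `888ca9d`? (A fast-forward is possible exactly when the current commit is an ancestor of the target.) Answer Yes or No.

A fast-forward from baa3ec8 to 888ca9d is possible iff baa3ec8 is an ancestor of 888ca9d.
Ancestors of 888ca9d: {888ca9d, 935d8f7, c70b931}.
baa3ec8 is not among them, so fast-forward is not possible.

No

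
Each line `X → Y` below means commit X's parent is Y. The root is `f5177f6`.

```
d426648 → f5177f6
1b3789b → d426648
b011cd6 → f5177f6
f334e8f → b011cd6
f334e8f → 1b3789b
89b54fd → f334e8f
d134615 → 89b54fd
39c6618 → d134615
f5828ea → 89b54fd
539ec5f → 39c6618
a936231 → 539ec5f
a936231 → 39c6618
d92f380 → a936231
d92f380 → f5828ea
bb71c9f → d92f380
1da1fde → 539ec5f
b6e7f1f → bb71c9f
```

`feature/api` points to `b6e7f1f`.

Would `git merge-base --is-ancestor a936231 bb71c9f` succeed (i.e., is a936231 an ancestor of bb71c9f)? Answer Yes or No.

Ancestors of bb71c9f (commits reachable by following parents): {1b3789b, 39c6618, 539ec5f, 89b54fd, a936231, b011cd6, bb71c9f, d134615, d426648, d92f380, f334e8f, f5177f6, f5828ea}.
a936231 is in that set, so it is an ancestor of bb71c9f.

Yes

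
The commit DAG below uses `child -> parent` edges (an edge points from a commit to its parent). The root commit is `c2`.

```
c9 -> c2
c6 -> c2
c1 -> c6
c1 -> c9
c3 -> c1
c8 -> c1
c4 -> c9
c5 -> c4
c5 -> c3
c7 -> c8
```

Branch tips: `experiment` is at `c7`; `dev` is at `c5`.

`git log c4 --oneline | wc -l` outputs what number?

Walking parent pointers from c4: reachable set = {c2, c4, c9}.
That is 3 commits.

3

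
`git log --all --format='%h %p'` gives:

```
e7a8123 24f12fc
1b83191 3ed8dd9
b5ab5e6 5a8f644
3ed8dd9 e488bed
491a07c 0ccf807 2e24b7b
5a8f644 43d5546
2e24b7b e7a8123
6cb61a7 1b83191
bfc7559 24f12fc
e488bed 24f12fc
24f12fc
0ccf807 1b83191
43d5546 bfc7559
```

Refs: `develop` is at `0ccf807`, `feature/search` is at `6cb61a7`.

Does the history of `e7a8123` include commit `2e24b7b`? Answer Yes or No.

No

Ancestors of e7a8123: {24f12fc, e7a8123}.
2e24b7b is not in that set, so it is not an ancestor of e7a8123.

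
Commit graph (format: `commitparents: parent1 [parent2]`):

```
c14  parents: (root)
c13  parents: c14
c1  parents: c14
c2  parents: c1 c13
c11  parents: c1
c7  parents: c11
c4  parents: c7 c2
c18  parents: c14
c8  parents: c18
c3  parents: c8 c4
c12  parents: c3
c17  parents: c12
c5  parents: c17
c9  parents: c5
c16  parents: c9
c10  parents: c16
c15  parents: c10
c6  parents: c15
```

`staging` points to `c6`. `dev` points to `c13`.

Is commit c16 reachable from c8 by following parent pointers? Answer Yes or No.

Ancestors of c8: {c14, c18, c8}.
c16 is not in that set, so it is not an ancestor of c8.

No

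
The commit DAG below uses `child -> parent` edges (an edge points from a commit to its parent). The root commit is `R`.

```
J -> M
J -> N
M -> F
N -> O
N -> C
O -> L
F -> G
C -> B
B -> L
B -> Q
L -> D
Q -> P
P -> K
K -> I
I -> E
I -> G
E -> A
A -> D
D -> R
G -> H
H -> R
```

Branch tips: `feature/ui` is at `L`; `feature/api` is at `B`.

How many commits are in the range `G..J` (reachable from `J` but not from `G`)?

Reachable from J: {A, B, C, D, E, F, G, H, I, J, K, L, M, N, O, P, Q, R}.
Reachable from G: {G, H, R}.
In J's history but not G's: {A, B, C, D, E, F, I, J, K, L, M, N, O, P, Q} — 15 commits.

15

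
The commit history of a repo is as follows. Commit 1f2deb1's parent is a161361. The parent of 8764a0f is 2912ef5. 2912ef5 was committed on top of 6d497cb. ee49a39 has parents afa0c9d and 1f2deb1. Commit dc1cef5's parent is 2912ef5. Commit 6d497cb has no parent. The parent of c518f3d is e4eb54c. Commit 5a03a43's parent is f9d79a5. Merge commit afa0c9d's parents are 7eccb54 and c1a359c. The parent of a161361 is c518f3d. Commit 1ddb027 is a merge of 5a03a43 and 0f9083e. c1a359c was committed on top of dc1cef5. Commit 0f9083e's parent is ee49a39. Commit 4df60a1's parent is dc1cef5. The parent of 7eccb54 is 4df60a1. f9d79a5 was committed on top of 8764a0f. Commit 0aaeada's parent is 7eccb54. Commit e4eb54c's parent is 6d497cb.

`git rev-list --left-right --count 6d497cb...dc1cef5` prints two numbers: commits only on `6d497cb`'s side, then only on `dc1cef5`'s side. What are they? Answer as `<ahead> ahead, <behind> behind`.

Reachable from 6d497cb: {6d497cb}.
Reachable from dc1cef5: {2912ef5, 6d497cb, dc1cef5}.
Only in 6d497cb's history (ahead): {} — 0.
Only in dc1cef5's history (behind): {2912ef5, dc1cef5} — 2.

0 ahead, 2 behind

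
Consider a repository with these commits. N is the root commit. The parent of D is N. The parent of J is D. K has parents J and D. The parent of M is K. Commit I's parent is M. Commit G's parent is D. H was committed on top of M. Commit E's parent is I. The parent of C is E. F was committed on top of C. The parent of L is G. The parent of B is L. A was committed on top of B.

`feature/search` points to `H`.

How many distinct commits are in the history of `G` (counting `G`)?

Walking parent pointers from G: reachable set = {D, G, N}.
That is 3 commits.

3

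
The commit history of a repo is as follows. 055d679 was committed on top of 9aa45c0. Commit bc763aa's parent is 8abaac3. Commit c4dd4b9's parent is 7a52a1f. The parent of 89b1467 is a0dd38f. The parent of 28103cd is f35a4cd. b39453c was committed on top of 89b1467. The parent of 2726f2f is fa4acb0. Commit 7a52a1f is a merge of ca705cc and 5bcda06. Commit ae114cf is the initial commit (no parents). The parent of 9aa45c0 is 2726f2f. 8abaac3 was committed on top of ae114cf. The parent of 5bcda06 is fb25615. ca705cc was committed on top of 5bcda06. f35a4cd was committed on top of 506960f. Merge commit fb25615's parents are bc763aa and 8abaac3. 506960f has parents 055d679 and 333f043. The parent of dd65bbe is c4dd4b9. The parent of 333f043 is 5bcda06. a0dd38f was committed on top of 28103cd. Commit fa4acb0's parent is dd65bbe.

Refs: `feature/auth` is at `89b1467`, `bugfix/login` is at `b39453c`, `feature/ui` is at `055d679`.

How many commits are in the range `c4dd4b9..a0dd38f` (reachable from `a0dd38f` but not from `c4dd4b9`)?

10

Reachable from a0dd38f: {055d679, 2726f2f, 28103cd, 333f043, 506960f, 5bcda06, 7a52a1f, 8abaac3, 9aa45c0, a0dd38f, ae114cf, bc763aa, c4dd4b9, ca705cc, dd65bbe, f35a4cd, fa4acb0, fb25615}.
Reachable from c4dd4b9: {5bcda06, 7a52a1f, 8abaac3, ae114cf, bc763aa, c4dd4b9, ca705cc, fb25615}.
In a0dd38f's history but not c4dd4b9's: {055d679, 2726f2f, 28103cd, 333f043, 506960f, 9aa45c0, a0dd38f, dd65bbe, f35a4cd, fa4acb0} — 10 commits.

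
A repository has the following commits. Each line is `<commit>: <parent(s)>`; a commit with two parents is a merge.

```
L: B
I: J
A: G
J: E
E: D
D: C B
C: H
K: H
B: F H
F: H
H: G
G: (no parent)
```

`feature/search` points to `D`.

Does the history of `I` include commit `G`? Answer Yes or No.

Yes

Ancestors of I (commits reachable by following parents): {B, C, D, E, F, G, H, I, J}.
G is in that set, so it is an ancestor of I.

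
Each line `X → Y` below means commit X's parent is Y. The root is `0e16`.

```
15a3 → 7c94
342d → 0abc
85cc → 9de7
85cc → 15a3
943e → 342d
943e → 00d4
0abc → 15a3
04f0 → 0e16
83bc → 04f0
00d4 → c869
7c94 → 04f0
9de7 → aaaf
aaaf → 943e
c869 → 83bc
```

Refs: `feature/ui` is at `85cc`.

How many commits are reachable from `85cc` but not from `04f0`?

11

Reachable from 85cc: {00d4, 04f0, 0abc, 0e16, 15a3, 342d, 7c94, 83bc, 85cc, 943e, 9de7, aaaf, c869}.
Reachable from 04f0: {04f0, 0e16}.
In 85cc's history but not 04f0's: {00d4, 0abc, 15a3, 342d, 7c94, 83bc, 85cc, 943e, 9de7, aaaf, c869} — 11 commits.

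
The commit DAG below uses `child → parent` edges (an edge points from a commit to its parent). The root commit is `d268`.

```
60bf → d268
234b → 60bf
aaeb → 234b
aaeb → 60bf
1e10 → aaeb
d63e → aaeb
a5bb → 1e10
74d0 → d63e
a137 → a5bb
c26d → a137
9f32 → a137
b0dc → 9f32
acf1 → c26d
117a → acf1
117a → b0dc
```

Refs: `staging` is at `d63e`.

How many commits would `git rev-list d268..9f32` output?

Reachable from 9f32: {1e10, 234b, 60bf, 9f32, a137, a5bb, aaeb, d268}.
Reachable from d268: {d268}.
In 9f32's history but not d268's: {1e10, 234b, 60bf, 9f32, a137, a5bb, aaeb} — 7 commits.

7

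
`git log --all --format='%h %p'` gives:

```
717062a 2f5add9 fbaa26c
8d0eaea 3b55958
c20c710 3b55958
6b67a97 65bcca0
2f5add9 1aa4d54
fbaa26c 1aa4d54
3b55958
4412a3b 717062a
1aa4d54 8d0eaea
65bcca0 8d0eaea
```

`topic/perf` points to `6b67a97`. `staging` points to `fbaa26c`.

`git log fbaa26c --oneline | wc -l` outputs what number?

Walking parent pointers from fbaa26c: reachable set = {1aa4d54, 3b55958, 8d0eaea, fbaa26c}.
That is 4 commits.

4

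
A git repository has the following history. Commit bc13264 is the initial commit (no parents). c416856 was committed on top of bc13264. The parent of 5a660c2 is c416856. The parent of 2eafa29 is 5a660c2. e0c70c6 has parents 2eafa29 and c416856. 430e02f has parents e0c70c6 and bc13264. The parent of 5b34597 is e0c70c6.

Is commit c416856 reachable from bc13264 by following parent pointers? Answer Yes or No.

Ancestors of bc13264: {bc13264}.
c416856 is not in that set, so it is not an ancestor of bc13264.

No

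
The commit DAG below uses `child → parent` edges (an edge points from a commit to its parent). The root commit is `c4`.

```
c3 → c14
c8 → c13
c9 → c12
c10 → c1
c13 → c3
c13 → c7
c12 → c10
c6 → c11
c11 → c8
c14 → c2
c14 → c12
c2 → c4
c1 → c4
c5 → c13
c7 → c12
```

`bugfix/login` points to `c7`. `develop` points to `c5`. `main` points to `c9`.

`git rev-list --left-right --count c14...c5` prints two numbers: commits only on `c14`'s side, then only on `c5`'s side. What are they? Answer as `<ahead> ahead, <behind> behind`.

0 ahead, 4 behind

Reachable from c14: {c1, c10, c12, c14, c2, c4}.
Reachable from c5: {c1, c10, c12, c13, c14, c2, c3, c4, c5, c7}.
Only in c14's history (ahead): {} — 0.
Only in c5's history (behind): {c13, c3, c5, c7} — 4.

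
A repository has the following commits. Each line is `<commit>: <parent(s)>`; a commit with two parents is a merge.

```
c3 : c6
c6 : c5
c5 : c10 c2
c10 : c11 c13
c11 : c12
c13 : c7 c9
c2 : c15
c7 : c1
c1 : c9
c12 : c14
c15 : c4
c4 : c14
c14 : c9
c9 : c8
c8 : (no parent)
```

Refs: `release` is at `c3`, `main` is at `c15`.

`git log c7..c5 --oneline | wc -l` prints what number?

9

Reachable from c5: {c1, c10, c11, c12, c13, c14, c15, c2, c4, c5, c7, c8, c9}.
Reachable from c7: {c1, c7, c8, c9}.
In c5's history but not c7's: {c10, c11, c12, c13, c14, c15, c2, c4, c5} — 9 commits.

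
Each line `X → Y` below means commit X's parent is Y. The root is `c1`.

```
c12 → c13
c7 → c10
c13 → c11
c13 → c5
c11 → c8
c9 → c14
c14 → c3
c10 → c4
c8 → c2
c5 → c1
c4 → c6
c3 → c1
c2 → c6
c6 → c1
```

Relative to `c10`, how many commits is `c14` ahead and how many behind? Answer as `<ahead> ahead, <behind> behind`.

2 ahead, 3 behind

Reachable from c14: {c1, c14, c3}.
Reachable from c10: {c1, c10, c4, c6}.
Only in c14's history (ahead): {c14, c3} — 2.
Only in c10's history (behind): {c10, c4, c6} — 3.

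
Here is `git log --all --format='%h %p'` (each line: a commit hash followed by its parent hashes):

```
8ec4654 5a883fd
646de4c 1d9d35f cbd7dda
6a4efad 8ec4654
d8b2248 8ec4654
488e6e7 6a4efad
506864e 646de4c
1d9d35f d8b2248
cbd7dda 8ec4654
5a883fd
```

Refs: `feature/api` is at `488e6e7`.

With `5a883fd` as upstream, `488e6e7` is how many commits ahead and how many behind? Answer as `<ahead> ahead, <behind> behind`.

3 ahead, 0 behind

Reachable from 488e6e7: {488e6e7, 5a883fd, 6a4efad, 8ec4654}.
Reachable from 5a883fd: {5a883fd}.
Only in 488e6e7's history (ahead): {488e6e7, 6a4efad, 8ec4654} — 3.
Only in 5a883fd's history (behind): {} — 0.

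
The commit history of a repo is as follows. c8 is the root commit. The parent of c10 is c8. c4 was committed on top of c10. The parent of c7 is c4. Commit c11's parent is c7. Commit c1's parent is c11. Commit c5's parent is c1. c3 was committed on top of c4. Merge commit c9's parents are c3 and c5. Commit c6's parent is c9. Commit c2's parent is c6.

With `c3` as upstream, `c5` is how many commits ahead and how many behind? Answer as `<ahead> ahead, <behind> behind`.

Reachable from c5: {c1, c10, c11, c4, c5, c7, c8}.
Reachable from c3: {c10, c3, c4, c8}.
Only in c5's history (ahead): {c1, c11, c5, c7} — 4.
Only in c3's history (behind): {c3} — 1.

4 ahead, 1 behind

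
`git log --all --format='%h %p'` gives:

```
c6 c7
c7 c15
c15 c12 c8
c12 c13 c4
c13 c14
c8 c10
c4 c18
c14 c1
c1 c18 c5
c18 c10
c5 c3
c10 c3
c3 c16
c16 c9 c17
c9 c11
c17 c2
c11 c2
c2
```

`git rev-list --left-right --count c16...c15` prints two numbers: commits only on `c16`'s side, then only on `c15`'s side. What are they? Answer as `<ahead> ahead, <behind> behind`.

0 ahead, 11 behind

Reachable from c16: {c11, c16, c17, c2, c9}.
Reachable from c15: {c1, c10, c11, c12, c13, c14, c15, c16, c17, c18, c2, c3, c4, c5, c8, c9}.
Only in c16's history (ahead): {} — 0.
Only in c15's history (behind): {c1, c10, c12, c13, c14, c15, c18, c3, c4, c5, c8} — 11.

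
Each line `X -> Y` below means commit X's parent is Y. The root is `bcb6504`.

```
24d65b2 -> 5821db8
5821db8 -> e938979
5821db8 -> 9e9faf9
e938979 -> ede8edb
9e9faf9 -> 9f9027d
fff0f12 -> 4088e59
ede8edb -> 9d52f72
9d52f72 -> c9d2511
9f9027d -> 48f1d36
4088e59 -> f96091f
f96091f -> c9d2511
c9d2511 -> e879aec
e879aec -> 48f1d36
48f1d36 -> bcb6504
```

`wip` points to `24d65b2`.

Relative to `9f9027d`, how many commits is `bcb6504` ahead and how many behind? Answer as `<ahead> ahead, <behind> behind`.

0 ahead, 2 behind

Reachable from bcb6504: {bcb6504}.
Reachable from 9f9027d: {48f1d36, 9f9027d, bcb6504}.
Only in bcb6504's history (ahead): {} — 0.
Only in 9f9027d's history (behind): {48f1d36, 9f9027d} — 2.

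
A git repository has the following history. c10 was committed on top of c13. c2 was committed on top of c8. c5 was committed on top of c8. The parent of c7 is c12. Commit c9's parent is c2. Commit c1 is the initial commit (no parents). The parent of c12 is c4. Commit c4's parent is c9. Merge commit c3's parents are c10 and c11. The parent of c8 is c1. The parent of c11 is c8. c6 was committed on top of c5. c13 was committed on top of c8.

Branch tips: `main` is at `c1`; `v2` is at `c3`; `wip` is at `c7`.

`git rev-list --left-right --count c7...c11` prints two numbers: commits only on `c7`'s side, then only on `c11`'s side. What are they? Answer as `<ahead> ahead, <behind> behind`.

5 ahead, 1 behind

Reachable from c7: {c1, c12, c2, c4, c7, c8, c9}.
Reachable from c11: {c1, c11, c8}.
Only in c7's history (ahead): {c12, c2, c4, c7, c9} — 5.
Only in c11's history (behind): {c11} — 1.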